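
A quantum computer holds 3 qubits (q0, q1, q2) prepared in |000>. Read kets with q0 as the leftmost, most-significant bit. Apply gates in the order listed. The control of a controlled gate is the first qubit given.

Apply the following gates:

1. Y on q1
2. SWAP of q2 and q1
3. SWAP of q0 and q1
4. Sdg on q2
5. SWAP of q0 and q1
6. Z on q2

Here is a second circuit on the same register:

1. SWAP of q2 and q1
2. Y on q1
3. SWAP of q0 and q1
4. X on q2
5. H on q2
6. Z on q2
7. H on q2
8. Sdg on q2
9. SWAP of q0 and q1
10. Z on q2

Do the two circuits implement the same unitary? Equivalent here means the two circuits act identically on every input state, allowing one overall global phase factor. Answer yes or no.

No: there is an input state on which the two circuits produce genuinely different outputs (not merely differing by a phase).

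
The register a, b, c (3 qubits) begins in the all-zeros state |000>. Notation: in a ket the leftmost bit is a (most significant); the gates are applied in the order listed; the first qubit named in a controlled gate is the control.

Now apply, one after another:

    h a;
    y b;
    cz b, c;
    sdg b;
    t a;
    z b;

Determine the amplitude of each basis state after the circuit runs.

The final amplitudes are -sqrt(2)/2 on |010>, -sqrt(2)*exp(I*pi/4)/2 on |110>, and 0 on every other basis state.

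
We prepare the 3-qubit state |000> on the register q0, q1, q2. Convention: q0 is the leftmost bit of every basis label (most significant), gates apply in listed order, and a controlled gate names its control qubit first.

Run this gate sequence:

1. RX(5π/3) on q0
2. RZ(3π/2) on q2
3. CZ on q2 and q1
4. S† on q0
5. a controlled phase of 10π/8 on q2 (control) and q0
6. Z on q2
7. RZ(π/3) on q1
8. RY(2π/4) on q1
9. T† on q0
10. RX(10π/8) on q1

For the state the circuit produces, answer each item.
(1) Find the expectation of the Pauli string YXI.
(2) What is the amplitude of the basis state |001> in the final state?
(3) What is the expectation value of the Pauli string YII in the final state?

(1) In the final state, YXI has expectation -sqrt(6)/4.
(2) The amplitude on |001> is 0.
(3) The observable YII averages to -sqrt(6)/4.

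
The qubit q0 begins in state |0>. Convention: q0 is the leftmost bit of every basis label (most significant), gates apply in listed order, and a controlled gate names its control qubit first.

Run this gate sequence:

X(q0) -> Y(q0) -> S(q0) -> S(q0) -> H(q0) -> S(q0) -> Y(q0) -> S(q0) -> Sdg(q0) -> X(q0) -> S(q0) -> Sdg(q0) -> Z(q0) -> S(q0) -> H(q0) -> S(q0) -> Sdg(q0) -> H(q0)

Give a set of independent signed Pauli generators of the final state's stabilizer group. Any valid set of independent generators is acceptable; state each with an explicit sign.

One valid set of independent stabilizer generators is -X (any independent generating set of the same group is equally correct).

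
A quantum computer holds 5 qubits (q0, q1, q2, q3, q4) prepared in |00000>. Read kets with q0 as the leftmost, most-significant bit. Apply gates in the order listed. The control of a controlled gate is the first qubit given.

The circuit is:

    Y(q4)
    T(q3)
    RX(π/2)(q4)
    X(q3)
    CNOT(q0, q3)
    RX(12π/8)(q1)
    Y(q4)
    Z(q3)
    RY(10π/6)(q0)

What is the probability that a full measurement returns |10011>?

The probability of measuring |10011> is 1/16.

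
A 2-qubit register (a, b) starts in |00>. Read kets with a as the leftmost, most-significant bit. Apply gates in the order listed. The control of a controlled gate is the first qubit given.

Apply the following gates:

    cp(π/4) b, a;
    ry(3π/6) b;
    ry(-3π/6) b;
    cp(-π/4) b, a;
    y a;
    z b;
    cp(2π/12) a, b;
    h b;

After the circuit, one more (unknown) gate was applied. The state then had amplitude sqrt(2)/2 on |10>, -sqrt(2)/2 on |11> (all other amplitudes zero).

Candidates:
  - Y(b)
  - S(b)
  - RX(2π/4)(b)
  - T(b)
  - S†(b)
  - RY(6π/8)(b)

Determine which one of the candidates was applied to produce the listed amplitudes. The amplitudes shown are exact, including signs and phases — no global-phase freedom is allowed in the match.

The unique candidate consistent with the amplitudes is Y(b).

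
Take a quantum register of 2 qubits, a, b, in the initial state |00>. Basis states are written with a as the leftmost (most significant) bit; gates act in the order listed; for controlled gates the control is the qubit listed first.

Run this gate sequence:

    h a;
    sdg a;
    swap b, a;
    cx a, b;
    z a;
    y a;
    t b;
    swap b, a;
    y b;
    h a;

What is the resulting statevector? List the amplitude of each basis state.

After the circuit, the state carries amplitude 1/2 - exp(3*I*pi/4)/2 on |00>, 0 on |01>, 1/2 + exp(3*I*pi/4)/2 on |10>, 0 on |11>.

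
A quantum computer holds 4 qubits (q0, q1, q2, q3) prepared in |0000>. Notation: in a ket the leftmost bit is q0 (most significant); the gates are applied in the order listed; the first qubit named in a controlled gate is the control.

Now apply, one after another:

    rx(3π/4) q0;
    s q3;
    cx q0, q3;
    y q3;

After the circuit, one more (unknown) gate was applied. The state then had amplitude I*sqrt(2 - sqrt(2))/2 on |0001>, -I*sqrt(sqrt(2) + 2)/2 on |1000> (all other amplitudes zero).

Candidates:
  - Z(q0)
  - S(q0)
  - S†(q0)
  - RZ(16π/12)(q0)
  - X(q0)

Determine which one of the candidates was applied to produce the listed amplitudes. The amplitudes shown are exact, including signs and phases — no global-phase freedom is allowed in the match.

The applied gate was S(q0).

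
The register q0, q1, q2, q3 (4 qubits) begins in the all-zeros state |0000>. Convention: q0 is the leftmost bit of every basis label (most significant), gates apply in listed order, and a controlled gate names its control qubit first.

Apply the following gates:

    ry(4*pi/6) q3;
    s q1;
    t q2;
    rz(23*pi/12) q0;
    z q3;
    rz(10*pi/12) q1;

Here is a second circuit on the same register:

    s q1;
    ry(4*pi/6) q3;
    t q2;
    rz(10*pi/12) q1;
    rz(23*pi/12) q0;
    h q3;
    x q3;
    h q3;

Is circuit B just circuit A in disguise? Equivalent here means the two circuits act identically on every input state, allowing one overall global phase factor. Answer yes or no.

Yes, they are equivalent — the unitaries differ by at most a global phase.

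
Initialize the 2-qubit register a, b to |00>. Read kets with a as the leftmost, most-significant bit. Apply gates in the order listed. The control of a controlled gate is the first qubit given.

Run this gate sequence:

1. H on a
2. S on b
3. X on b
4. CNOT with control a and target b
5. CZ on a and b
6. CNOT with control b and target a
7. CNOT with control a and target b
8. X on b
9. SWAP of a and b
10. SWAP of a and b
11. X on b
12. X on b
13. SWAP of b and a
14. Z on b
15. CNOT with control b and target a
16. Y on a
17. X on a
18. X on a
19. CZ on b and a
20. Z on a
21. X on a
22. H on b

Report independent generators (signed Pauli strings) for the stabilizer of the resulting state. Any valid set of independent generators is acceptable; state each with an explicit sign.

One valid set of independent stabilizer generators is -XI, -IX (any independent generating set of the same group is equally correct). Key observation: gates 9-10 undo each other exactly, leaving only the rest of the circuit to track.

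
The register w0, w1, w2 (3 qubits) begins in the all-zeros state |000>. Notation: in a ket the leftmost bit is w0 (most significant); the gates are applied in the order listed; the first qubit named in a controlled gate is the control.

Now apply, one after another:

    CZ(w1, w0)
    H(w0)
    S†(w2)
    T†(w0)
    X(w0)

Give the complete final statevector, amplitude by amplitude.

The resulting statevector has amplitude -sqrt(2)*exp(3*I*pi/4)/2 on |000>, sqrt(2)/2 on |100>, and 0 on every other basis state.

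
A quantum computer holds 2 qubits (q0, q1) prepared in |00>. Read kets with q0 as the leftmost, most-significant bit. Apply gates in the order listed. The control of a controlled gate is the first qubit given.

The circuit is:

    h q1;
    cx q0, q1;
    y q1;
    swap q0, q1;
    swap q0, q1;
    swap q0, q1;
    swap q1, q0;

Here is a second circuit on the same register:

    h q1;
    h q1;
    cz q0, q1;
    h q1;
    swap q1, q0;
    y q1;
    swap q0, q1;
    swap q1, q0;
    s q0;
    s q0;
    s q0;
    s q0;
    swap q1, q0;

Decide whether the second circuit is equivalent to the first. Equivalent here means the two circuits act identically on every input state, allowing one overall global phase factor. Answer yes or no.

No, they are not equivalent — no single phase factor reconciles the two unitaries.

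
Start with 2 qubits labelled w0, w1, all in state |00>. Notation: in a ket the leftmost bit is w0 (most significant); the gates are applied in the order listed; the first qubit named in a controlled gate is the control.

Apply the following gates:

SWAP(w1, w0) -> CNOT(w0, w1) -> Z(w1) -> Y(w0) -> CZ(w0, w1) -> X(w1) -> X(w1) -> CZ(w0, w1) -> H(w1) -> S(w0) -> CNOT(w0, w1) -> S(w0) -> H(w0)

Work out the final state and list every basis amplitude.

The resulting statevector has amplitude -I/2 on |00>, -I/2 on |01>, I/2 on |10>, I/2 on |11>. Key observation: gates 5-8 undo each other exactly, leaving only the rest of the circuit to track.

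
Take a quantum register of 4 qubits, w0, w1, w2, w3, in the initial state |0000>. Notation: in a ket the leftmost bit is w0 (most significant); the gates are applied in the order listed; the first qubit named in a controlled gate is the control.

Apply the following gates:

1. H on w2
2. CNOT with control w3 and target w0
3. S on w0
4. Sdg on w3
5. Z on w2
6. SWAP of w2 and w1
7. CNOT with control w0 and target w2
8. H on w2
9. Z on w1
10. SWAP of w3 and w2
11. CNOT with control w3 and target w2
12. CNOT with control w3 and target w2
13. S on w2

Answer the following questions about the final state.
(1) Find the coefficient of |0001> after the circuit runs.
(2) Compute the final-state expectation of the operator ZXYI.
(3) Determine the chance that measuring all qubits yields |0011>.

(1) The final state's coefficient on |0001> equals 1/2. Key observation: gates 11-12 undo each other exactly, leaving only the rest of the circuit to track.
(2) The observable ZXYI averages to 0.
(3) A full measurement returns |0011> with probability 0.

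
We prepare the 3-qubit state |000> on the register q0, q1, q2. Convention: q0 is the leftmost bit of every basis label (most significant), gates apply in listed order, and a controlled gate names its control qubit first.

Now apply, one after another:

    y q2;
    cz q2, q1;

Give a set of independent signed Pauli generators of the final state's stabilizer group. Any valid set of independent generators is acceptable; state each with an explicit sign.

The stabilizer group can be generated by +ZII, +IZI, -IIZ, among other valid generating sets.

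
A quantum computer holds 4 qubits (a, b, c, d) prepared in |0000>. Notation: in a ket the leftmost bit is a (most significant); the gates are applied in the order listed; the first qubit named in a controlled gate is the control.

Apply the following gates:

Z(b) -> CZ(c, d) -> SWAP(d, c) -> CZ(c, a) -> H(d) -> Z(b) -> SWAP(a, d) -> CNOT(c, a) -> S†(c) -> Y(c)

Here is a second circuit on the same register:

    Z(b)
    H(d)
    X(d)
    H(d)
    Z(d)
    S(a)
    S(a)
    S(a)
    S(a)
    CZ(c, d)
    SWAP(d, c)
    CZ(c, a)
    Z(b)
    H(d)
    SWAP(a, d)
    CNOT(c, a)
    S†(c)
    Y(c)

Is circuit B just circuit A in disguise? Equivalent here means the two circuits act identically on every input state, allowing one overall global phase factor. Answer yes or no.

Yes: on every input state the two circuits agree up to one overall phase factor.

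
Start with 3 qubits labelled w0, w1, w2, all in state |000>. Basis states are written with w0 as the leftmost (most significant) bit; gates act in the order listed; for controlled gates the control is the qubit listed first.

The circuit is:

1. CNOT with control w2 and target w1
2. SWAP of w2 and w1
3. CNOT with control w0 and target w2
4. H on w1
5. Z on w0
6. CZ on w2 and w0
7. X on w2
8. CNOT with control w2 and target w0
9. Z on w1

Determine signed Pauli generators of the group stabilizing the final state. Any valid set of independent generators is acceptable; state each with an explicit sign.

The final state is stabilized by the group generated by -IXI, -ZII, -IIZ; other independent generating sets are equally valid.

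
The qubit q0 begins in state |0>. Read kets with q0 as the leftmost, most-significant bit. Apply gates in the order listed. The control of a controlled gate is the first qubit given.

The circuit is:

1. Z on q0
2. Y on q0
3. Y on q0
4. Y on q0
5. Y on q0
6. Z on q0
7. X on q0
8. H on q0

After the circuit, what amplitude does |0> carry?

The amplitude on |0> is sqrt(2)/2.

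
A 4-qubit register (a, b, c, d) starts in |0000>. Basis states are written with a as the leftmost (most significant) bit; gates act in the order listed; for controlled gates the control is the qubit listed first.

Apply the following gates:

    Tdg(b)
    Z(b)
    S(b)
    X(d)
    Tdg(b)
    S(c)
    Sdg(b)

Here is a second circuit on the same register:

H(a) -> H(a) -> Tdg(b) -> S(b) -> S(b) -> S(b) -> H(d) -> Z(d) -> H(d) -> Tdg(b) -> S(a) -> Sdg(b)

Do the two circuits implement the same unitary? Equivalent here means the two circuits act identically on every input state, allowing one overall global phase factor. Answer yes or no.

No — the two circuits implement different unitaries, even allowing a global phase.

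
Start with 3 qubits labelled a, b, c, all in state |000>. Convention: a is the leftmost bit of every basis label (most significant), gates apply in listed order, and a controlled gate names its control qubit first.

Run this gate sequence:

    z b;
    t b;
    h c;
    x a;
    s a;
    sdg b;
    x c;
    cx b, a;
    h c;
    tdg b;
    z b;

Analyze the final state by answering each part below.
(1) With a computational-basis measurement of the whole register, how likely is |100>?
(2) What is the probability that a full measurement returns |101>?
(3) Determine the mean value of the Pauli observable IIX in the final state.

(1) Outcome |100> occurs with probability 1.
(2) Outcome |101> occurs with probability 0.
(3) The observable IIX averages to 0.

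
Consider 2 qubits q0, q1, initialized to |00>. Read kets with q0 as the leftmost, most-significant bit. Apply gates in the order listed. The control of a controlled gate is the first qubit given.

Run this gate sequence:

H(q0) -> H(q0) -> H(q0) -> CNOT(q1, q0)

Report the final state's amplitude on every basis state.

After the circuit, the state carries amplitude sqrt(2)/2 on |00>, 0 on |01>, sqrt(2)/2 on |10>, 0 on |11>.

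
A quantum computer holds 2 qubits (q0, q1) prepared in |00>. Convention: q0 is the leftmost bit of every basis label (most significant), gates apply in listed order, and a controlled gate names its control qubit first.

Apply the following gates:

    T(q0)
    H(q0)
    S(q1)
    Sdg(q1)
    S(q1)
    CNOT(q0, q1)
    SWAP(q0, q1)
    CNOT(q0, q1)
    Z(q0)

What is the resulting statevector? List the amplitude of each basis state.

The final amplitudes are sqrt(2)/2 on |00>, 0 on |01>, -sqrt(2)/2 on |10>, 0 on |11>. Key observation: the block from step 3 through step 4 cancels to the identity and can be dropped.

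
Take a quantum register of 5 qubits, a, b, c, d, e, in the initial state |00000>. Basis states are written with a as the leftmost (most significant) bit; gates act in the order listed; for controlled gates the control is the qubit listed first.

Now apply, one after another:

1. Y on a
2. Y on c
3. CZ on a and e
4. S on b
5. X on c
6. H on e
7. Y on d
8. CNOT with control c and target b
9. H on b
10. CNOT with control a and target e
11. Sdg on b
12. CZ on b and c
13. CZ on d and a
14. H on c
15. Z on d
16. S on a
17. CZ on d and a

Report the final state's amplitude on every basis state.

After the circuit, the state carries amplitude -sqrt(2)/4 on |10010>, -sqrt(2)/4 on |10011>, -sqrt(2)/4 on |10110>, -sqrt(2)/4 on |10111>, sqrt(2)*I/4 on |11010>, sqrt(2)*I/4 on |11011>, sqrt(2)*I/4 on |11110>, sqrt(2)*I/4 on |11111>, and 0 on every other basis state.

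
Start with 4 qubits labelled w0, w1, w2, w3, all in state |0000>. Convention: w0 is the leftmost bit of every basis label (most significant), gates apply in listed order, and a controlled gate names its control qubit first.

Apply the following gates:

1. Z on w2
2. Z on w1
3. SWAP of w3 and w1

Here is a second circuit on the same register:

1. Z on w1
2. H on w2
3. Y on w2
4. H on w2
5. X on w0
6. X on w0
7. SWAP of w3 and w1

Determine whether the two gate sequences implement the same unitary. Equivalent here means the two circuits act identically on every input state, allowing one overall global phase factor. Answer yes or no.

No, they are not equivalent — no single phase factor reconciles the two unitaries.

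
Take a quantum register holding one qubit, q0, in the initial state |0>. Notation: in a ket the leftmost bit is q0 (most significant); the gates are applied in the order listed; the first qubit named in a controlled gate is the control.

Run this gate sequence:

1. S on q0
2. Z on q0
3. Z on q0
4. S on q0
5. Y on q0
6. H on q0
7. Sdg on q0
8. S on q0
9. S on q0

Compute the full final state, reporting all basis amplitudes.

The resulting statevector has amplitude sqrt(2)*I/2 on |0>, sqrt(2)/2 on |1>.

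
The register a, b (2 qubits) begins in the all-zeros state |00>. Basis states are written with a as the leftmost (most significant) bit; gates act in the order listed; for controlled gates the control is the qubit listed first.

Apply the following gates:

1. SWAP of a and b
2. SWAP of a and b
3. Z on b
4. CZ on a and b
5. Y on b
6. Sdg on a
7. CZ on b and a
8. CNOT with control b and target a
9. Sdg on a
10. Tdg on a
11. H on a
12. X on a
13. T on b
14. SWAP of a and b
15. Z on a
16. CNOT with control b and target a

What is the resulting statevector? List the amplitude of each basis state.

After the circuit, the state carries amplitude 0 on |00>, -sqrt(2)/2 on |01>, sqrt(2)/2 on |10>, 0 on |11>.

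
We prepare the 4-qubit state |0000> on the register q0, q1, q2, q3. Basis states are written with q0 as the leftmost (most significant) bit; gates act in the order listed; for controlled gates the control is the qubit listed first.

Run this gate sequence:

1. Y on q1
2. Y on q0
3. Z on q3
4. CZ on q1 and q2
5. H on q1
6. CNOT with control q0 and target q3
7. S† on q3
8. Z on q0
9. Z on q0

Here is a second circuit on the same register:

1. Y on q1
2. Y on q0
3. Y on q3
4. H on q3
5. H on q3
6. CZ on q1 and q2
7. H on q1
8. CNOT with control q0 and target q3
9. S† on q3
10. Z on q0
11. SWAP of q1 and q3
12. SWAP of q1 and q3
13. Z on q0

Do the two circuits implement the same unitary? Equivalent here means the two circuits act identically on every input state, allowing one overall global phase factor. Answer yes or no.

No — the two circuits implement different unitaries, even allowing a global phase.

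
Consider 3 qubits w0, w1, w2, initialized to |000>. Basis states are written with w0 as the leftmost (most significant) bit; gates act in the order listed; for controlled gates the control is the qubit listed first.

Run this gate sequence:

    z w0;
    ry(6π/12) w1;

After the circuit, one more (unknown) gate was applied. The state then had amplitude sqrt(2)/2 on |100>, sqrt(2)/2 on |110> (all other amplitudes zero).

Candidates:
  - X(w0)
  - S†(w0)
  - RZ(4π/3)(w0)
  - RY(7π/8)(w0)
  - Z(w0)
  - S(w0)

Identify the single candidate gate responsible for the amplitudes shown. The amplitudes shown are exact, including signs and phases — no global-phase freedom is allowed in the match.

The applied gate was X(w0).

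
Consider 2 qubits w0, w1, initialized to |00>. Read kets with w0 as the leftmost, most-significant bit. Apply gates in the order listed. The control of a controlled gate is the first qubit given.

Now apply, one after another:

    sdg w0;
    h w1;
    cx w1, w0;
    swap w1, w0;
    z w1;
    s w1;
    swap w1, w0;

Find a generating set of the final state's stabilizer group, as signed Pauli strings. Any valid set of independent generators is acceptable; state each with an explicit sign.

The stabilizer group can be generated by -XY, +ZZ, among other valid generating sets.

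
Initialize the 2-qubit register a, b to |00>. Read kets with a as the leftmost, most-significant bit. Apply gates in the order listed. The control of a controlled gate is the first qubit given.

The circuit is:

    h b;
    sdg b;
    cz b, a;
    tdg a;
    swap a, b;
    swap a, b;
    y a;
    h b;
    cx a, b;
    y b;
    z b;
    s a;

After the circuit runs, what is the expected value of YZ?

The expectation value of YZ is 0.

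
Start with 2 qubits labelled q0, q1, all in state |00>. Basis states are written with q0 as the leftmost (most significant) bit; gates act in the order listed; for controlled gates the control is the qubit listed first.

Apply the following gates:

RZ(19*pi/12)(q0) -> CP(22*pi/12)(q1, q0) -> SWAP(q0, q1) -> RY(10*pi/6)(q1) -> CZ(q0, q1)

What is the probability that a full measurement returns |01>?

Outcome |01> occurs with probability 1/4.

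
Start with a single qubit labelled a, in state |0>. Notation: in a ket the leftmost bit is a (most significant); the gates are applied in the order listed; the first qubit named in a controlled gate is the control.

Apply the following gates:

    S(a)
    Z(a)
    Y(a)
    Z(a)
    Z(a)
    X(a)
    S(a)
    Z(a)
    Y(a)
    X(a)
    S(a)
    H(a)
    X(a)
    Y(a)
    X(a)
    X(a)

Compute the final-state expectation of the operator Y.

In the final state, Y has expectation 0. Key observation: gates 15-16 undo each other exactly, leaving only the rest of the circuit to track.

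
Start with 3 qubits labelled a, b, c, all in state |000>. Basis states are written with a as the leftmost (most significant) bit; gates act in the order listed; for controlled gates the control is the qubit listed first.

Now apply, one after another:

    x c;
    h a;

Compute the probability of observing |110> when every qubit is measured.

The probability of measuring |110> is 0.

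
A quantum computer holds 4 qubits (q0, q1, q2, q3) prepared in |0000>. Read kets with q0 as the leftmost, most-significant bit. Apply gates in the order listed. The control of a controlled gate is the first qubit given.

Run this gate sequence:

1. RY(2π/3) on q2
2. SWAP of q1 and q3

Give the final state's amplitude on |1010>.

The final state's coefficient on |1010> equals 0.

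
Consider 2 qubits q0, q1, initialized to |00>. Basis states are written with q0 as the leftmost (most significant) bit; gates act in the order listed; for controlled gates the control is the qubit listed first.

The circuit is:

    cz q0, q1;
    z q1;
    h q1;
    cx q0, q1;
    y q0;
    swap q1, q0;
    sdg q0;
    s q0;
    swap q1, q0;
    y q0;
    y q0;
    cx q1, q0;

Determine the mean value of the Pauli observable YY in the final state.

The expectation value of YY is 1. Key observation: gates 5-10 undo each other exactly, leaving only the rest of the circuit to track.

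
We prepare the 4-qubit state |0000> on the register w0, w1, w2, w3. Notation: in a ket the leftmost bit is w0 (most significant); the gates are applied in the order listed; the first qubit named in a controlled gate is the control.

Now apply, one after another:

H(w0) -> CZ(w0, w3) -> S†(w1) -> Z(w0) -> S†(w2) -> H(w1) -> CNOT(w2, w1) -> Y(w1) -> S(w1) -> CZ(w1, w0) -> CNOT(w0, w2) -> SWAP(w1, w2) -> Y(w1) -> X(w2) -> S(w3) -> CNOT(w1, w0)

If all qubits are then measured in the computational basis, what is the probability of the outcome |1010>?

The probability of measuring |1010> is 1/4.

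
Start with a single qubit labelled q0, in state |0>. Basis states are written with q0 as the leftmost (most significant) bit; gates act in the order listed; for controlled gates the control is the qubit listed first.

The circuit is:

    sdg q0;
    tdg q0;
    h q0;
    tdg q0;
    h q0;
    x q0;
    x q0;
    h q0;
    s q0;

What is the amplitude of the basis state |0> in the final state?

|0> carries amplitude sqrt(2)/2 in the final state. Key observation: steps 5-8 multiply out to the identity, so the circuit reduces to the remaining gates.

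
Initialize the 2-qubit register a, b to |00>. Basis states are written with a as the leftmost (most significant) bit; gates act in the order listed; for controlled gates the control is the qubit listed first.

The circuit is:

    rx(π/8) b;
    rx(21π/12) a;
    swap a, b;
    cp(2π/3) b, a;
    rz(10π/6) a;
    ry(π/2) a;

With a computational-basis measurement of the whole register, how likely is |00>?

Outcome |00> occurs with probability sqrt(2)*sin(pi/16)**2/8 + sin(pi/16)**2/4 + sqrt(2)*cos(pi/16)**2/8 + cos(pi/16)**2/4 - I*exp(I*pi/3)*sin(pi/16)*cos(pi/16)/4 - sqrt(2)*I*exp(I*pi/3)*sin(pi/16)*cos(pi/16)/8 + sqrt(2)*I*exp(-I*pi/3)*sin(pi/16)*cos(pi/16)/8 + I*exp(-I*pi/3)*sin(pi/16)*cos(pi/16)/4.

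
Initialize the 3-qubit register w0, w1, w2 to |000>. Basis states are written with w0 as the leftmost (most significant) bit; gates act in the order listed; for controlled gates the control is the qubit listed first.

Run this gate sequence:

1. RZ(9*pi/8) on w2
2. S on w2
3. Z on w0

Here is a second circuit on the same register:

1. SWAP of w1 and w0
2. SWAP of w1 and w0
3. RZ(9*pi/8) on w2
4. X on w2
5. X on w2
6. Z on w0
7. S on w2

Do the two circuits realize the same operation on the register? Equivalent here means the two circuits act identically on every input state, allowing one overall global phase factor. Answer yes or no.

Yes: on every input state the two circuits agree up to one overall phase factor.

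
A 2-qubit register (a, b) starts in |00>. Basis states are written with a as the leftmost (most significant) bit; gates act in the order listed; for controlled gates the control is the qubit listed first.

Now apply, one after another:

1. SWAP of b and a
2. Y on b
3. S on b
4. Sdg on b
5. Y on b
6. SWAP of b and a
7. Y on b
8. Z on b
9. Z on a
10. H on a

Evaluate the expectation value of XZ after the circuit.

In the final state, XZ has expectation -1. Key observation: gates 1-6 undo each other exactly, leaving only the rest of the circuit to track.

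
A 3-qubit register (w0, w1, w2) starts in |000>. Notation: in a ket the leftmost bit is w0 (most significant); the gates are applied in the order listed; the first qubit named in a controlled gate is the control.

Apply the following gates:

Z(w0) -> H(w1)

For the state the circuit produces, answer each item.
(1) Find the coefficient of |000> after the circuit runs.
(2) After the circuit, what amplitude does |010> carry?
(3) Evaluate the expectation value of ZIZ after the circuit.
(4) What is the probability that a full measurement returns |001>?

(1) The amplitude on |000> is sqrt(2)/2.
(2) The amplitude on |010> is sqrt(2)/2.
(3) The observable ZIZ averages to 1.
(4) A full measurement returns |001> with probability 0.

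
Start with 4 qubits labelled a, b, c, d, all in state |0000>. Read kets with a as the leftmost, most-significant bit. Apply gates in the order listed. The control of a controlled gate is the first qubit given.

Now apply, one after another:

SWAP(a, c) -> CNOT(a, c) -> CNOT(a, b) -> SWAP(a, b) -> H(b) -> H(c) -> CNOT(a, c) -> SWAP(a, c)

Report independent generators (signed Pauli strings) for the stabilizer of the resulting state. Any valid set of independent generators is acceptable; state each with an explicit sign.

The final state is stabilized by the group generated by +XIII, +IXII, +IIZI, +IIIZ; other independent generating sets are equally valid.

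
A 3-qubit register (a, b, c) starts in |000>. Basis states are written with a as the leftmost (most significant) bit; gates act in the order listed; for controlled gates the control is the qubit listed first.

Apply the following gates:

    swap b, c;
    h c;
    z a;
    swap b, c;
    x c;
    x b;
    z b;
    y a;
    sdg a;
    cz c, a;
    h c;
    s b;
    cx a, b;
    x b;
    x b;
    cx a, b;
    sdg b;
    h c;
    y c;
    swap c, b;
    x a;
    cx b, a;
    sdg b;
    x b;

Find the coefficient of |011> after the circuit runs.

|011> carries amplitude -sqrt(2)*I/2 in the final state. Key observation: gates 11-18 undo each other exactly, leaving only the rest of the circuit to track.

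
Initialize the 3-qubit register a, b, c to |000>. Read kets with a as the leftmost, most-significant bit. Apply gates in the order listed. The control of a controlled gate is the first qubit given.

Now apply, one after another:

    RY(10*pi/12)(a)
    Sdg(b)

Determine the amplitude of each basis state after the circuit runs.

After the circuit, the state carries amplitude -sqrt(2)/4 + sqrt(6)/4 on |000>, sqrt(2)/4 + sqrt(6)/4 on |100>, and 0 on every other basis state.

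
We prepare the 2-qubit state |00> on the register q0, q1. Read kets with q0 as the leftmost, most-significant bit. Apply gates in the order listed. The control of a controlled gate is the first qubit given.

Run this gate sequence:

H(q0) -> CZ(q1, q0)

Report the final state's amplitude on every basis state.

The resulting statevector has amplitude sqrt(2)/2 on |00>, 0 on |01>, sqrt(2)/2 on |10>, 0 on |11>.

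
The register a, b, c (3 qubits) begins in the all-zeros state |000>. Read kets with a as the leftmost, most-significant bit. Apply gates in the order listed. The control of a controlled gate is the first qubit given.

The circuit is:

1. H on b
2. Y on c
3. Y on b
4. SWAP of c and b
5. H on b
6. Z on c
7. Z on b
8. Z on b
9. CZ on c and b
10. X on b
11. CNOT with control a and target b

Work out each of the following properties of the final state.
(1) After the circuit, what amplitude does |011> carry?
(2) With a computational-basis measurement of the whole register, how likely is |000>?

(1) |011> carries amplitude 1/2 in the final state.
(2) Outcome |000> occurs with probability 1/4.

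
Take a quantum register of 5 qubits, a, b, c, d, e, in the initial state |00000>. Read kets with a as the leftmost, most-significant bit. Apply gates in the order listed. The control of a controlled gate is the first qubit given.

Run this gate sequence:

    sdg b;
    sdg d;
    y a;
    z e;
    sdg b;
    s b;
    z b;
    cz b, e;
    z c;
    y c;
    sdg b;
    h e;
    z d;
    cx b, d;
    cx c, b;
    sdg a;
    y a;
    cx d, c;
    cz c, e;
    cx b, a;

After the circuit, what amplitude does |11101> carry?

The final state's coefficient on |11101> equals -sqrt(2)/2.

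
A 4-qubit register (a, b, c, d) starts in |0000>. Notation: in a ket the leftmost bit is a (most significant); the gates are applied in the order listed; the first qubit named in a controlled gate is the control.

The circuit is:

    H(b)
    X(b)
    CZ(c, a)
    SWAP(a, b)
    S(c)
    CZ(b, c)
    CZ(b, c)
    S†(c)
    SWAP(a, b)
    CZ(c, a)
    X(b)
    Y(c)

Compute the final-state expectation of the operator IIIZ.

In the final state, IIIZ has expectation 1. Key observation: gates 3-10 undo each other exactly, leaving only the rest of the circuit to track.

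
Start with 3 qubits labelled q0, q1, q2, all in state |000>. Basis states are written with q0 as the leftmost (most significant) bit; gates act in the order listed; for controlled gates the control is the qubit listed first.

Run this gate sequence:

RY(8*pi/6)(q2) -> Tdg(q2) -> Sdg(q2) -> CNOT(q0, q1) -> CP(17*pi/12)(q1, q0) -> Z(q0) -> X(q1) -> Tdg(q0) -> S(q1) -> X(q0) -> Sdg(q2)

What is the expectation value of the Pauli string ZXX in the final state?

In the final state, ZXX has expectation 0.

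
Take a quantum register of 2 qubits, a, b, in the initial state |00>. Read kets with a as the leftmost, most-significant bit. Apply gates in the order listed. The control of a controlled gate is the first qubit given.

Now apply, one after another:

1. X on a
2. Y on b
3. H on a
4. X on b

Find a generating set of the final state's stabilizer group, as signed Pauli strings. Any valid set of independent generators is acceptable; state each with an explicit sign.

The stabilizer group can be generated by -XI, +IZ, among other valid generating sets.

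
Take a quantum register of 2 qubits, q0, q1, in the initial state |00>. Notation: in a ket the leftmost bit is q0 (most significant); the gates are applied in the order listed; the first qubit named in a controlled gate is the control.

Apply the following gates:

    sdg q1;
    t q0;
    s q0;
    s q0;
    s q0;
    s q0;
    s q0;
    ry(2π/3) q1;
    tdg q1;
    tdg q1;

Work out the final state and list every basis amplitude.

After the circuit, the state carries amplitude 1/2 on |00>, -sqrt(3)*I/2 on |01>, 0 on |10>, 0 on |11>. Key observation: steps 3-6 multiply out to the identity, so the circuit reduces to the remaining gates.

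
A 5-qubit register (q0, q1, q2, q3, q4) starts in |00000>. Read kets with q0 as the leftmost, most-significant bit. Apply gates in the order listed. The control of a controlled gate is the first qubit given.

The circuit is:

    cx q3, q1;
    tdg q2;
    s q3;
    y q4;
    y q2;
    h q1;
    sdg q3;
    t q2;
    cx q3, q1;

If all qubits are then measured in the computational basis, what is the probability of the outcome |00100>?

A full measurement returns |00100> with probability 0.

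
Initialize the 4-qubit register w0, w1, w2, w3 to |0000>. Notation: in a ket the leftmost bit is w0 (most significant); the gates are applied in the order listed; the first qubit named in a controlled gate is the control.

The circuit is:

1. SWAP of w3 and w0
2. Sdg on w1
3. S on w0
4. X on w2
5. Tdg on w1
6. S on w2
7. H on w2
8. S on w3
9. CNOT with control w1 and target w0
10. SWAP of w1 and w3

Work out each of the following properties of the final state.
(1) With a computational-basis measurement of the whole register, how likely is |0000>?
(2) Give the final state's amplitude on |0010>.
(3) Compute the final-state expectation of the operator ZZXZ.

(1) The probability of measuring |0000> is 1/2.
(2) The amplitude on |0010> is -sqrt(2)*I/2.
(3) The expectation value of ZZXZ is -1.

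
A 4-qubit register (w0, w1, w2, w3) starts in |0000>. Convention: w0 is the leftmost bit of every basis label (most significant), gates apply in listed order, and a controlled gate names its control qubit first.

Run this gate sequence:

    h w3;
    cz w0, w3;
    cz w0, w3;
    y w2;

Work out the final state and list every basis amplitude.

The resulting statevector has amplitude sqrt(2)*I/2 on |0010>, sqrt(2)*I/2 on |0011>, and 0 on every other basis state. Key observation: steps 2-3 multiply out to the identity, so the circuit reduces to the remaining gates.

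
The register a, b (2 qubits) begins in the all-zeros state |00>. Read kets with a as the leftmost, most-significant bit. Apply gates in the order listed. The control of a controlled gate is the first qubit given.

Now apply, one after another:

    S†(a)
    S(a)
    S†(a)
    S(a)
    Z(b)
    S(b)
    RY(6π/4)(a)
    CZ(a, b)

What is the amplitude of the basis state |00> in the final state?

|00> carries amplitude -sqrt(2)/2 in the final state. Key observation: gates 1-4 undo each other exactly, leaving only the rest of the circuit to track.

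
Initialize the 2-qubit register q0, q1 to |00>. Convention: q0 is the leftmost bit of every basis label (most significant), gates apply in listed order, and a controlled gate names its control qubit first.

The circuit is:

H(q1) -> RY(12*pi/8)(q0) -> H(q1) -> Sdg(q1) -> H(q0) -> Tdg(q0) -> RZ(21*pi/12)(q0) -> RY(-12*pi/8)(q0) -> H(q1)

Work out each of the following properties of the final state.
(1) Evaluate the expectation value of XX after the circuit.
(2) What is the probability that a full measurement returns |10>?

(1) The expectation value of XX is -1.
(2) The probability of measuring |10> is 1/4.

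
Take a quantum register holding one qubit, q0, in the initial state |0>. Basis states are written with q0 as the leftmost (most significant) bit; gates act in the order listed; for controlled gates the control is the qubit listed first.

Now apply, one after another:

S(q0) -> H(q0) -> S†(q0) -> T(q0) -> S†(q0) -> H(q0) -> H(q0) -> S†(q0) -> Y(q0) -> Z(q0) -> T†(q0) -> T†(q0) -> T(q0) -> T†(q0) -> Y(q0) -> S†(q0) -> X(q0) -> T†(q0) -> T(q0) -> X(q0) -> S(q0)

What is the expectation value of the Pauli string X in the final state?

The observable X averages to sqrt(2)/2. Key observation: the block from step 16 through step 21 cancels to the identity and can be dropped.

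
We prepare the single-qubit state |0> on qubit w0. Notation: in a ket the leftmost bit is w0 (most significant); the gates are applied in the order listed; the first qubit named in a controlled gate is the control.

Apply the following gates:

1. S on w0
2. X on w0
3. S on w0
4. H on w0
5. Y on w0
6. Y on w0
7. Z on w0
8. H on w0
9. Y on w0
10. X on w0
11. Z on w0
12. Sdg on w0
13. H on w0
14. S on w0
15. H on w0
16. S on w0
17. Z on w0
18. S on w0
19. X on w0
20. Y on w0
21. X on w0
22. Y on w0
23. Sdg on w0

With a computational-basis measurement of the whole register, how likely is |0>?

Outcome |0> occurs with probability 1/2.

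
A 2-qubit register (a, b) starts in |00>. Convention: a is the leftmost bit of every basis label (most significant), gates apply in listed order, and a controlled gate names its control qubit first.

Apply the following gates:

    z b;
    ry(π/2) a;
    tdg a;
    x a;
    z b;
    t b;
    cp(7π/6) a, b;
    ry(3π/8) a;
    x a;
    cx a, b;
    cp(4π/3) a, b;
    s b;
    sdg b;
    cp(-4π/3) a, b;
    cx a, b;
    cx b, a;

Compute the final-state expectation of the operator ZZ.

The expectation value of ZZ is sqrt(2*sqrt(2) + 4)/4. Key observation: steps 10-15 multiply out to the identity, so the circuit reduces to the remaining gates.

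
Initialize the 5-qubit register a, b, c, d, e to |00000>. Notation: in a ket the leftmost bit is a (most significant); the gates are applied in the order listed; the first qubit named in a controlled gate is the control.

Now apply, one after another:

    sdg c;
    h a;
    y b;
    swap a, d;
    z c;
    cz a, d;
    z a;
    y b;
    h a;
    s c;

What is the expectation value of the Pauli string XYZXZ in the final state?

The observable XYZXZ averages to 0.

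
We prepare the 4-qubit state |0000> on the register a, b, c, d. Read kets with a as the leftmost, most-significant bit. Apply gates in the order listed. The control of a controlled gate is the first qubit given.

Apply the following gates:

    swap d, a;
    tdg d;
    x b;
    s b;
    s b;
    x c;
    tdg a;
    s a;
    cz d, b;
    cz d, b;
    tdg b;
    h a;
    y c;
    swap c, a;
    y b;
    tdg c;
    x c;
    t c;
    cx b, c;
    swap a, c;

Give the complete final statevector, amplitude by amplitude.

After the circuit, the state carries amplitude -sqrt(2)*I/2 on |0000>, sqrt(2)/2 on |1000>, and 0 on every other basis state. Key observation: steps 9-10 multiply out to the identity, so the circuit reduces to the remaining gates.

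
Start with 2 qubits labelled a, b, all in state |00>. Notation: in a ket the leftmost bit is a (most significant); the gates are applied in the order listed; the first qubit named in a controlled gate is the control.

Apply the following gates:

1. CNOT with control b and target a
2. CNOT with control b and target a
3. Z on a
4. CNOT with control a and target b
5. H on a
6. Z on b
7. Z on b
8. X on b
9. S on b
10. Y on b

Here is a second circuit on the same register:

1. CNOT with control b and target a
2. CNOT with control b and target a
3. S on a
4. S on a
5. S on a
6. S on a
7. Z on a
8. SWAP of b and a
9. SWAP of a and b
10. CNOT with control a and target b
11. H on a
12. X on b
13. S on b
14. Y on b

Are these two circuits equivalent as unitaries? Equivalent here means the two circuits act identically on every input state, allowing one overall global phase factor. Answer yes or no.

Yes — the two circuits implement the same unitary up to a global phase.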